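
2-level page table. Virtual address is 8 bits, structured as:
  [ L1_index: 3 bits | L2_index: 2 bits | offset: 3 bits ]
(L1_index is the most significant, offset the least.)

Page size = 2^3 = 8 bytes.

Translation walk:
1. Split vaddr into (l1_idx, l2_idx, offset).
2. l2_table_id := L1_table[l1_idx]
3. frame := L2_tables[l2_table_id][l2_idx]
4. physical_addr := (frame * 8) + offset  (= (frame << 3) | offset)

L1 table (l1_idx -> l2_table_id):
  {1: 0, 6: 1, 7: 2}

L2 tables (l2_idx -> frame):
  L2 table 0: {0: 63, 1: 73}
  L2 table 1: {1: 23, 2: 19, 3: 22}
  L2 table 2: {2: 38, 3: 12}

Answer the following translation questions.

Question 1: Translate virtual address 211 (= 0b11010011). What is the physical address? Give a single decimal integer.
vaddr = 211 = 0b11010011
Split: l1_idx=6, l2_idx=2, offset=3
L1[6] = 1
L2[1][2] = 19
paddr = 19 * 8 + 3 = 155

Answer: 155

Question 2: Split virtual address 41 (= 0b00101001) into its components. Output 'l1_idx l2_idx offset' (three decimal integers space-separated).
Answer: 1 1 1

Derivation:
vaddr = 41 = 0b00101001
  top 3 bits -> l1_idx = 1
  next 2 bits -> l2_idx = 1
  bottom 3 bits -> offset = 1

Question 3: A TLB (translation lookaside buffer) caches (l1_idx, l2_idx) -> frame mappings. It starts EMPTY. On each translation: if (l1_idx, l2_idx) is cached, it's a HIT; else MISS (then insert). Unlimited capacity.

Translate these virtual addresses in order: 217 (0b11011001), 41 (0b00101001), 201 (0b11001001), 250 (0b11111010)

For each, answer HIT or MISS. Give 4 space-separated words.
vaddr=217: (6,3) not in TLB -> MISS, insert
vaddr=41: (1,1) not in TLB -> MISS, insert
vaddr=201: (6,1) not in TLB -> MISS, insert
vaddr=250: (7,3) not in TLB -> MISS, insert

Answer: MISS MISS MISS MISS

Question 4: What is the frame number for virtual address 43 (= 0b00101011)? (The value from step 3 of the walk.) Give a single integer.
vaddr = 43: l1_idx=1, l2_idx=1
L1[1] = 0; L2[0][1] = 73

Answer: 73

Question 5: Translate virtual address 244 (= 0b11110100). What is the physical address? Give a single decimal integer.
vaddr = 244 = 0b11110100
Split: l1_idx=7, l2_idx=2, offset=4
L1[7] = 2
L2[2][2] = 38
paddr = 38 * 8 + 4 = 308

Answer: 308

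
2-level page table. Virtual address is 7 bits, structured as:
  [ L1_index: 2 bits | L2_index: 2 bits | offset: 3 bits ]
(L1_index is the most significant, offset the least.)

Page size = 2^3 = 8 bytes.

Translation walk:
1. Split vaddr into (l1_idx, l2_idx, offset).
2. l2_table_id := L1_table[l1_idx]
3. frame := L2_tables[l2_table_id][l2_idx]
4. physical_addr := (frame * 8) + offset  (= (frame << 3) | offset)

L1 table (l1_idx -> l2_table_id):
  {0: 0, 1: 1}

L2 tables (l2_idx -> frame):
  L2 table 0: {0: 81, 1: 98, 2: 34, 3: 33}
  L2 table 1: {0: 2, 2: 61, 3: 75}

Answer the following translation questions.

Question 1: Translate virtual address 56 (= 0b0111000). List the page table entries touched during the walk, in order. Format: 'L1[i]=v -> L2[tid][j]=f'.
vaddr = 56 = 0b0111000
Split: l1_idx=1, l2_idx=3, offset=0

Answer: L1[1]=1 -> L2[1][3]=75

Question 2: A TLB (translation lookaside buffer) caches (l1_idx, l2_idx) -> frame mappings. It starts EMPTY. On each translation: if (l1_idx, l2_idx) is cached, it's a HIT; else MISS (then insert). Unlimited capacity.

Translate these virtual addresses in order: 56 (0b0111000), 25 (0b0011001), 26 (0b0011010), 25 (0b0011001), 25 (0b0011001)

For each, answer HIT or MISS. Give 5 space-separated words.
Answer: MISS MISS HIT HIT HIT

Derivation:
vaddr=56: (1,3) not in TLB -> MISS, insert
vaddr=25: (0,3) not in TLB -> MISS, insert
vaddr=26: (0,3) in TLB -> HIT
vaddr=25: (0,3) in TLB -> HIT
vaddr=25: (0,3) in TLB -> HIT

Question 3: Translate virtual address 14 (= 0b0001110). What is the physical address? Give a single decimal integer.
vaddr = 14 = 0b0001110
Split: l1_idx=0, l2_idx=1, offset=6
L1[0] = 0
L2[0][1] = 98
paddr = 98 * 8 + 6 = 790

Answer: 790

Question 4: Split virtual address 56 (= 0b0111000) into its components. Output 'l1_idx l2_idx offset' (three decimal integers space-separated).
vaddr = 56 = 0b0111000
  top 2 bits -> l1_idx = 1
  next 2 bits -> l2_idx = 3
  bottom 3 bits -> offset = 0

Answer: 1 3 0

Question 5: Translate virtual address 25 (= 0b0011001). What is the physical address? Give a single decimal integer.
vaddr = 25 = 0b0011001
Split: l1_idx=0, l2_idx=3, offset=1
L1[0] = 0
L2[0][3] = 33
paddr = 33 * 8 + 1 = 265

Answer: 265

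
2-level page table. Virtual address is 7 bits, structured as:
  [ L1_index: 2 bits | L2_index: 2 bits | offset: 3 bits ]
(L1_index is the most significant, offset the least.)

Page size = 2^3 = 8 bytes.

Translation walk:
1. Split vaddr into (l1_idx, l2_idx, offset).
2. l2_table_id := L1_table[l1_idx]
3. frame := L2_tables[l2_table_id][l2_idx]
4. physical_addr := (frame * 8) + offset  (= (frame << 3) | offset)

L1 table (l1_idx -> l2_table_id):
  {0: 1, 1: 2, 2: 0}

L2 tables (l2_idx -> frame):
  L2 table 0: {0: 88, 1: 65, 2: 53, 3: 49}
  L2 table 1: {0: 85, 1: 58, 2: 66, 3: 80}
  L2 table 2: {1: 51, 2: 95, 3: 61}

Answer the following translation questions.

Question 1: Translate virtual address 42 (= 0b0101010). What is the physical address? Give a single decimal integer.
Answer: 410

Derivation:
vaddr = 42 = 0b0101010
Split: l1_idx=1, l2_idx=1, offset=2
L1[1] = 2
L2[2][1] = 51
paddr = 51 * 8 + 2 = 410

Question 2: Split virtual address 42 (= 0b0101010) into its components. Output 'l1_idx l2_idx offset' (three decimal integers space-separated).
Answer: 1 1 2

Derivation:
vaddr = 42 = 0b0101010
  top 2 bits -> l1_idx = 1
  next 2 bits -> l2_idx = 1
  bottom 3 bits -> offset = 2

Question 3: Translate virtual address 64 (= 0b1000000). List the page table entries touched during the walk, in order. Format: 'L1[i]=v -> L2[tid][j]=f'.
vaddr = 64 = 0b1000000
Split: l1_idx=2, l2_idx=0, offset=0

Answer: L1[2]=0 -> L2[0][0]=88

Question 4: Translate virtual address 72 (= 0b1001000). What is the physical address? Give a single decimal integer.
Answer: 520

Derivation:
vaddr = 72 = 0b1001000
Split: l1_idx=2, l2_idx=1, offset=0
L1[2] = 0
L2[0][1] = 65
paddr = 65 * 8 + 0 = 520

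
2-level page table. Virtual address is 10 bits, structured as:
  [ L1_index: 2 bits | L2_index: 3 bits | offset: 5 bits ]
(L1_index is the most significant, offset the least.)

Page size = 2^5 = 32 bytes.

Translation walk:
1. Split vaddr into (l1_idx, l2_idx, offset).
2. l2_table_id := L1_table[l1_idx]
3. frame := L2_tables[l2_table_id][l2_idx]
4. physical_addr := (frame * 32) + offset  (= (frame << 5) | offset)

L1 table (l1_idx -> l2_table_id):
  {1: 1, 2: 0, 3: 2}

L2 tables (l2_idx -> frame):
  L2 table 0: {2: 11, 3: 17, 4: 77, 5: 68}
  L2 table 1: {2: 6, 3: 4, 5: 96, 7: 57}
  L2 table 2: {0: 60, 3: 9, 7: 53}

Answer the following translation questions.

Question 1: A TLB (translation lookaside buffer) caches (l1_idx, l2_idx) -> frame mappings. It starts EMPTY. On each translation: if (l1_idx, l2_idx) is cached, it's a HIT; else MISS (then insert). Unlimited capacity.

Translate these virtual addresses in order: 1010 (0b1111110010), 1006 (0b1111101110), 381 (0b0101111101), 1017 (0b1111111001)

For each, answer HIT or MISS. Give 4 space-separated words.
vaddr=1010: (3,7) not in TLB -> MISS, insert
vaddr=1006: (3,7) in TLB -> HIT
vaddr=381: (1,3) not in TLB -> MISS, insert
vaddr=1017: (3,7) in TLB -> HIT

Answer: MISS HIT MISS HIT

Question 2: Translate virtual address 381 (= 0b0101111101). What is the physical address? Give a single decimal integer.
Answer: 157

Derivation:
vaddr = 381 = 0b0101111101
Split: l1_idx=1, l2_idx=3, offset=29
L1[1] = 1
L2[1][3] = 4
paddr = 4 * 32 + 29 = 157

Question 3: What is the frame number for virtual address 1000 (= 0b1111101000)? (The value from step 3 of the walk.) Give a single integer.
Answer: 53

Derivation:
vaddr = 1000: l1_idx=3, l2_idx=7
L1[3] = 2; L2[2][7] = 53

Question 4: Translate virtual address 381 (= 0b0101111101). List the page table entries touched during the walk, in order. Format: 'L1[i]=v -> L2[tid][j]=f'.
vaddr = 381 = 0b0101111101
Split: l1_idx=1, l2_idx=3, offset=29

Answer: L1[1]=1 -> L2[1][3]=4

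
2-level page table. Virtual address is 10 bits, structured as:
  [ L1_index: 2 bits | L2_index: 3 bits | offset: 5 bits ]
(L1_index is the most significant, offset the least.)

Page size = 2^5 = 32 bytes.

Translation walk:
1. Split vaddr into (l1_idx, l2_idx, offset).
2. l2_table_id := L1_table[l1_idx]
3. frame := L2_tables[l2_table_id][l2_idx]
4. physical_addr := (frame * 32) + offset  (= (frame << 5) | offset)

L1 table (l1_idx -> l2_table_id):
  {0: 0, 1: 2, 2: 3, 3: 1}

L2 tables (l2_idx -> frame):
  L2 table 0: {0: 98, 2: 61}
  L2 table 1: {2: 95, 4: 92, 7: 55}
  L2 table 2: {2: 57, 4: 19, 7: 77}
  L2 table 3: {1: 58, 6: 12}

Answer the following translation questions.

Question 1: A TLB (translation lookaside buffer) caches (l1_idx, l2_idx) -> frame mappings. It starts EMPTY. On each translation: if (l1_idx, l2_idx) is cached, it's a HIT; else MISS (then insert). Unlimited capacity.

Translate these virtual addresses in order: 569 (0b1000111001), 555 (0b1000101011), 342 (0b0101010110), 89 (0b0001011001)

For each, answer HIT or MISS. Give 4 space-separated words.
vaddr=569: (2,1) not in TLB -> MISS, insert
vaddr=555: (2,1) in TLB -> HIT
vaddr=342: (1,2) not in TLB -> MISS, insert
vaddr=89: (0,2) not in TLB -> MISS, insert

Answer: MISS HIT MISS MISS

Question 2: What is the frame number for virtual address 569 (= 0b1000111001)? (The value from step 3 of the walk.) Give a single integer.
Answer: 58

Derivation:
vaddr = 569: l1_idx=2, l2_idx=1
L1[2] = 3; L2[3][1] = 58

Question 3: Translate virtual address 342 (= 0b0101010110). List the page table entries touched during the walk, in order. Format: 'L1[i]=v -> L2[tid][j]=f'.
vaddr = 342 = 0b0101010110
Split: l1_idx=1, l2_idx=2, offset=22

Answer: L1[1]=2 -> L2[2][2]=57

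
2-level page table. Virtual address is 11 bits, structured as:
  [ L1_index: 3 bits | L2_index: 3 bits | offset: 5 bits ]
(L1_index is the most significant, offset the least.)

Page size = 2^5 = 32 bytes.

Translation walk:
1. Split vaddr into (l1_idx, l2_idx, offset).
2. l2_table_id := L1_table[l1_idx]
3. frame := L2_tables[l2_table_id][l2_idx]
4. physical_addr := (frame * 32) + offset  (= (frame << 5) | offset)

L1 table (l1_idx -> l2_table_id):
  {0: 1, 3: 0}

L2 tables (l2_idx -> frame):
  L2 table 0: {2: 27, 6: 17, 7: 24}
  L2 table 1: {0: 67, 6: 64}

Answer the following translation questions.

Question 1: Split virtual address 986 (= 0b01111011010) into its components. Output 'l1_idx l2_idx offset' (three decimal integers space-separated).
Answer: 3 6 26

Derivation:
vaddr = 986 = 0b01111011010
  top 3 bits -> l1_idx = 3
  next 3 bits -> l2_idx = 6
  bottom 5 bits -> offset = 26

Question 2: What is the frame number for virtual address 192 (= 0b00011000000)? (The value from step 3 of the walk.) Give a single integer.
Answer: 64

Derivation:
vaddr = 192: l1_idx=0, l2_idx=6
L1[0] = 1; L2[1][6] = 64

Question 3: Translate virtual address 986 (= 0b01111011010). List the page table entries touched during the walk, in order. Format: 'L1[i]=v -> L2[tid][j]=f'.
vaddr = 986 = 0b01111011010
Split: l1_idx=3, l2_idx=6, offset=26

Answer: L1[3]=0 -> L2[0][6]=17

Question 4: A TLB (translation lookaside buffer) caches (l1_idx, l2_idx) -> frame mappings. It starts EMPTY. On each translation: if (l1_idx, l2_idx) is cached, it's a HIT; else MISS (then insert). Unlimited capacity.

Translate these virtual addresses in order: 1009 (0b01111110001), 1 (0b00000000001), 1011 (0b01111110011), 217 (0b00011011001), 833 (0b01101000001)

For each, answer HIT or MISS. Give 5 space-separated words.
Answer: MISS MISS HIT MISS MISS

Derivation:
vaddr=1009: (3,7) not in TLB -> MISS, insert
vaddr=1: (0,0) not in TLB -> MISS, insert
vaddr=1011: (3,7) in TLB -> HIT
vaddr=217: (0,6) not in TLB -> MISS, insert
vaddr=833: (3,2) not in TLB -> MISS, insert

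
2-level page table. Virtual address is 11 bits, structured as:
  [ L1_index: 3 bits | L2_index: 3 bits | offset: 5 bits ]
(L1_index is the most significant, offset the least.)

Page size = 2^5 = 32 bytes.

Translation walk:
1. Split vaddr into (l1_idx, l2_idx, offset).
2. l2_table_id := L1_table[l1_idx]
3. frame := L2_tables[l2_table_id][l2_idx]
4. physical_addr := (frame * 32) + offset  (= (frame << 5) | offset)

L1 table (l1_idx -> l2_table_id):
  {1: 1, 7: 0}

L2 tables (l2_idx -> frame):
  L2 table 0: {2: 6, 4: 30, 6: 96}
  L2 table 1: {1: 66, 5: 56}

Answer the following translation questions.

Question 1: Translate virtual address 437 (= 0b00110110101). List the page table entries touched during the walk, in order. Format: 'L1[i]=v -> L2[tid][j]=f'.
vaddr = 437 = 0b00110110101
Split: l1_idx=1, l2_idx=5, offset=21

Answer: L1[1]=1 -> L2[1][5]=56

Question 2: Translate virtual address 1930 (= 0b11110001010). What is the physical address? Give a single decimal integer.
vaddr = 1930 = 0b11110001010
Split: l1_idx=7, l2_idx=4, offset=10
L1[7] = 0
L2[0][4] = 30
paddr = 30 * 32 + 10 = 970

Answer: 970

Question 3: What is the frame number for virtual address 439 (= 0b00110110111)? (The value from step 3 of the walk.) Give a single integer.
Answer: 56

Derivation:
vaddr = 439: l1_idx=1, l2_idx=5
L1[1] = 1; L2[1][5] = 56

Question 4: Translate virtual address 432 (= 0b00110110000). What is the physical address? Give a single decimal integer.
vaddr = 432 = 0b00110110000
Split: l1_idx=1, l2_idx=5, offset=16
L1[1] = 1
L2[1][5] = 56
paddr = 56 * 32 + 16 = 1808

Answer: 1808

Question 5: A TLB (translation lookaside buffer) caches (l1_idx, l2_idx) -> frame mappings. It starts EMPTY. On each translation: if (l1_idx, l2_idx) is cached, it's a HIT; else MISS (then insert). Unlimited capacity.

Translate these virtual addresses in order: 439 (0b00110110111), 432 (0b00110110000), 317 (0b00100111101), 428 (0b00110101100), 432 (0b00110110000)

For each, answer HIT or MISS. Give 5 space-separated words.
Answer: MISS HIT MISS HIT HIT

Derivation:
vaddr=439: (1,5) not in TLB -> MISS, insert
vaddr=432: (1,5) in TLB -> HIT
vaddr=317: (1,1) not in TLB -> MISS, insert
vaddr=428: (1,5) in TLB -> HIT
vaddr=432: (1,5) in TLB -> HIT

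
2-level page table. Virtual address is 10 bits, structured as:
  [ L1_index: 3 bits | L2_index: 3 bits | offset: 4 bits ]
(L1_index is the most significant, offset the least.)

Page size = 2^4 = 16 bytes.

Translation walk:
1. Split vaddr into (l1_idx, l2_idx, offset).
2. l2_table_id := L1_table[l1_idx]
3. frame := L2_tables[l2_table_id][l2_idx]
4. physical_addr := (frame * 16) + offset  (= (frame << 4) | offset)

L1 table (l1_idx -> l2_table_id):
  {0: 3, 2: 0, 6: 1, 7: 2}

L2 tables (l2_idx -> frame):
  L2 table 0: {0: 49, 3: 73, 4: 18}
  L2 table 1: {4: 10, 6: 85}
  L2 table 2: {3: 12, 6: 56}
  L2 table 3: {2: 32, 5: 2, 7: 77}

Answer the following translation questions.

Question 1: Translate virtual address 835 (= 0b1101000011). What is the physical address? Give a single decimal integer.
vaddr = 835 = 0b1101000011
Split: l1_idx=6, l2_idx=4, offset=3
L1[6] = 1
L2[1][4] = 10
paddr = 10 * 16 + 3 = 163

Answer: 163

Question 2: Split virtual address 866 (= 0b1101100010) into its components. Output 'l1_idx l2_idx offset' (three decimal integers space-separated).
vaddr = 866 = 0b1101100010
  top 3 bits -> l1_idx = 6
  next 3 bits -> l2_idx = 6
  bottom 4 bits -> offset = 2

Answer: 6 6 2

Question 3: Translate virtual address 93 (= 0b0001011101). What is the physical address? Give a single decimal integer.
Answer: 45

Derivation:
vaddr = 93 = 0b0001011101
Split: l1_idx=0, l2_idx=5, offset=13
L1[0] = 3
L2[3][5] = 2
paddr = 2 * 16 + 13 = 45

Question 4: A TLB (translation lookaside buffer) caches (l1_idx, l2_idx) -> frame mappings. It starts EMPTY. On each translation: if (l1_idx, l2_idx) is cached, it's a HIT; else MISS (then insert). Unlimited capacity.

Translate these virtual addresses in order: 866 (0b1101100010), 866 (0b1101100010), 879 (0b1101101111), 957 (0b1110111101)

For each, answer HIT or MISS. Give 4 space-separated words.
Answer: MISS HIT HIT MISS

Derivation:
vaddr=866: (6,6) not in TLB -> MISS, insert
vaddr=866: (6,6) in TLB -> HIT
vaddr=879: (6,6) in TLB -> HIT
vaddr=957: (7,3) not in TLB -> MISS, insert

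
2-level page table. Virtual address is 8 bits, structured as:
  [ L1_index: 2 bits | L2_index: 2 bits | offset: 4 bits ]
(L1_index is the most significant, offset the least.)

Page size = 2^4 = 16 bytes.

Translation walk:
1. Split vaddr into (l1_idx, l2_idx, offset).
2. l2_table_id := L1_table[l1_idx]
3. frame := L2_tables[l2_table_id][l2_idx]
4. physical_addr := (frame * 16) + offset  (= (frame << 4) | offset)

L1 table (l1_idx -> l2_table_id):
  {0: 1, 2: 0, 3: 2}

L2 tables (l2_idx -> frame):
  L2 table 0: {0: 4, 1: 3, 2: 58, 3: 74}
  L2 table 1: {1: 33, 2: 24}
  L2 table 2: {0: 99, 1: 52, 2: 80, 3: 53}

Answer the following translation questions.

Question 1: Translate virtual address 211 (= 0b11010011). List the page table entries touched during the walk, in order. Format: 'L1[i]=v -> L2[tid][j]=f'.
Answer: L1[3]=2 -> L2[2][1]=52

Derivation:
vaddr = 211 = 0b11010011
Split: l1_idx=3, l2_idx=1, offset=3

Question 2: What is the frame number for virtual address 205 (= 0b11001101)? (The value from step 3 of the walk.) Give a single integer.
vaddr = 205: l1_idx=3, l2_idx=0
L1[3] = 2; L2[2][0] = 99

Answer: 99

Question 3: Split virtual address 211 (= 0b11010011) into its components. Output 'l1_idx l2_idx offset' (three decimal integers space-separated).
Answer: 3 1 3

Derivation:
vaddr = 211 = 0b11010011
  top 2 bits -> l1_idx = 3
  next 2 bits -> l2_idx = 1
  bottom 4 bits -> offset = 3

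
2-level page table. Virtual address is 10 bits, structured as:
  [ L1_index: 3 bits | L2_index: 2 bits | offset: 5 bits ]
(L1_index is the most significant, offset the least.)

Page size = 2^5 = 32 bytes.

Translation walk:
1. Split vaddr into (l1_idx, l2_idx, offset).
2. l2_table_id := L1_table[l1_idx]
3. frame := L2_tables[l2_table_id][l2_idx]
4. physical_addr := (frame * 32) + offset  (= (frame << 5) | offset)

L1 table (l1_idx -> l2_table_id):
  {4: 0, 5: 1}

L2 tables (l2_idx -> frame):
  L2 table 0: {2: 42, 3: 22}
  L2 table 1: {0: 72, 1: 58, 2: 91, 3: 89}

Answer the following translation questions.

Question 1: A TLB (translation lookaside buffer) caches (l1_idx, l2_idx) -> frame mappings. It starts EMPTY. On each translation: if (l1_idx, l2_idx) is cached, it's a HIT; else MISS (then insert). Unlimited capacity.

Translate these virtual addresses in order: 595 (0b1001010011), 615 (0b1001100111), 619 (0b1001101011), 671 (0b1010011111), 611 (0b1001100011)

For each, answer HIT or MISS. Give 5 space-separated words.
Answer: MISS MISS HIT MISS HIT

Derivation:
vaddr=595: (4,2) not in TLB -> MISS, insert
vaddr=615: (4,3) not in TLB -> MISS, insert
vaddr=619: (4,3) in TLB -> HIT
vaddr=671: (5,0) not in TLB -> MISS, insert
vaddr=611: (4,3) in TLB -> HIT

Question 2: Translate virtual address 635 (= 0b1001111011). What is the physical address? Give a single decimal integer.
Answer: 731

Derivation:
vaddr = 635 = 0b1001111011
Split: l1_idx=4, l2_idx=3, offset=27
L1[4] = 0
L2[0][3] = 22
paddr = 22 * 32 + 27 = 731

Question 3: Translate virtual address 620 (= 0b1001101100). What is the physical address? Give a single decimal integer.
Answer: 716

Derivation:
vaddr = 620 = 0b1001101100
Split: l1_idx=4, l2_idx=3, offset=12
L1[4] = 0
L2[0][3] = 22
paddr = 22 * 32 + 12 = 716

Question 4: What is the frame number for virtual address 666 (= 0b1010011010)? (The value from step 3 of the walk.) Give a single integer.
vaddr = 666: l1_idx=5, l2_idx=0
L1[5] = 1; L2[1][0] = 72

Answer: 72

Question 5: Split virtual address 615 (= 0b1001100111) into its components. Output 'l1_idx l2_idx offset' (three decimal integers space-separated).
Answer: 4 3 7

Derivation:
vaddr = 615 = 0b1001100111
  top 3 bits -> l1_idx = 4
  next 2 bits -> l2_idx = 3
  bottom 5 bits -> offset = 7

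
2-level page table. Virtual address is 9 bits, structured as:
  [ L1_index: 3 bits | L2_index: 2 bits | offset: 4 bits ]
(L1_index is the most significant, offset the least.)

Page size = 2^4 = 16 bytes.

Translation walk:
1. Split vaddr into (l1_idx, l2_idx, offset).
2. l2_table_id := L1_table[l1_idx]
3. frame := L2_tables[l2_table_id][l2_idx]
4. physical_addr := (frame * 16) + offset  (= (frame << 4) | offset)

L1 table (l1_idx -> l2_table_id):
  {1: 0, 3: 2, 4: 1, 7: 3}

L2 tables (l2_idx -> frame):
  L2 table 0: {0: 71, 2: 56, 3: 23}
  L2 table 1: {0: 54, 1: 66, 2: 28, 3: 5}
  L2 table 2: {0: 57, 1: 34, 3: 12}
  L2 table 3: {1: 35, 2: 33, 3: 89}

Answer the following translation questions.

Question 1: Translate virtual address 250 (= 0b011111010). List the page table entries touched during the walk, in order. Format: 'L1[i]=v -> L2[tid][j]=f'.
vaddr = 250 = 0b011111010
Split: l1_idx=3, l2_idx=3, offset=10

Answer: L1[3]=2 -> L2[2][3]=12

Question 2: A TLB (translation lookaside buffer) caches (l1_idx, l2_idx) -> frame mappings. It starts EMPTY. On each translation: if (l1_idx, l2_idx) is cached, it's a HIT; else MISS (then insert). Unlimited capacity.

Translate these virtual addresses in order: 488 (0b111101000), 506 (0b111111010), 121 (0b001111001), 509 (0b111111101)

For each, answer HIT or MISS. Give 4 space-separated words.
vaddr=488: (7,2) not in TLB -> MISS, insert
vaddr=506: (7,3) not in TLB -> MISS, insert
vaddr=121: (1,3) not in TLB -> MISS, insert
vaddr=509: (7,3) in TLB -> HIT

Answer: MISS MISS MISS HIT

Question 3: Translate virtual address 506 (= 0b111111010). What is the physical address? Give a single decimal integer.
vaddr = 506 = 0b111111010
Split: l1_idx=7, l2_idx=3, offset=10
L1[7] = 3
L2[3][3] = 89
paddr = 89 * 16 + 10 = 1434

Answer: 1434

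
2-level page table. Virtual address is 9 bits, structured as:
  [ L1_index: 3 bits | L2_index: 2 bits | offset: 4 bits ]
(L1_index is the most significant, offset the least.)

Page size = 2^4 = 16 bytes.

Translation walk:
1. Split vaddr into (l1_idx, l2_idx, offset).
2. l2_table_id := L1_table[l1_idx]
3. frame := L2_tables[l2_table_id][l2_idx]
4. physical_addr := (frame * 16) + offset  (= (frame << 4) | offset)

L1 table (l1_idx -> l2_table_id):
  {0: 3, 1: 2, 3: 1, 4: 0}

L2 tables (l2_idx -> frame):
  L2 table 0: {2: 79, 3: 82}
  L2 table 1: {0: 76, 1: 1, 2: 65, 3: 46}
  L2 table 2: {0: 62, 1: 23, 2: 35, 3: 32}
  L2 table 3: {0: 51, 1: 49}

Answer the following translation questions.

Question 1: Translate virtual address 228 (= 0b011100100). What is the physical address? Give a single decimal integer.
Answer: 1044

Derivation:
vaddr = 228 = 0b011100100
Split: l1_idx=3, l2_idx=2, offset=4
L1[3] = 1
L2[1][2] = 65
paddr = 65 * 16 + 4 = 1044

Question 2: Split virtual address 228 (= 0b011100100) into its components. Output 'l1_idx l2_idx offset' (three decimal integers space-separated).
Answer: 3 2 4

Derivation:
vaddr = 228 = 0b011100100
  top 3 bits -> l1_idx = 3
  next 2 bits -> l2_idx = 2
  bottom 4 bits -> offset = 4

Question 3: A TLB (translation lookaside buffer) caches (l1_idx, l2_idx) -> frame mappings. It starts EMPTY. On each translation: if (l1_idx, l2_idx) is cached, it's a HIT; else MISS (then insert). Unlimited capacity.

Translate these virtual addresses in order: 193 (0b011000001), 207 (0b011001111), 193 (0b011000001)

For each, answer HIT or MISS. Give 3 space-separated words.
vaddr=193: (3,0) not in TLB -> MISS, insert
vaddr=207: (3,0) in TLB -> HIT
vaddr=193: (3,0) in TLB -> HIT

Answer: MISS HIT HIT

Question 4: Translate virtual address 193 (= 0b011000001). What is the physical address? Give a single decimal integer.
vaddr = 193 = 0b011000001
Split: l1_idx=3, l2_idx=0, offset=1
L1[3] = 1
L2[1][0] = 76
paddr = 76 * 16 + 1 = 1217

Answer: 1217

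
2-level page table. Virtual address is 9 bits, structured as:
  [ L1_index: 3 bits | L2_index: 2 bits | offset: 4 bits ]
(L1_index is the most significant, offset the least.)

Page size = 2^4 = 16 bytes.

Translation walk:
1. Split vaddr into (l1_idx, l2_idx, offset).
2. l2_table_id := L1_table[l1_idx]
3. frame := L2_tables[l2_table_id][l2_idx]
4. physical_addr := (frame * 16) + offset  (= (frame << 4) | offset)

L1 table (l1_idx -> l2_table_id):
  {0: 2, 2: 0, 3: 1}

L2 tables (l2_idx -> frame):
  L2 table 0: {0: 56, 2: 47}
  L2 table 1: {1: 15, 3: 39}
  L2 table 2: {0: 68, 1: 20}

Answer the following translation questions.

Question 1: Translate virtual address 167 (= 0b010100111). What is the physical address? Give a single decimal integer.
vaddr = 167 = 0b010100111
Split: l1_idx=2, l2_idx=2, offset=7
L1[2] = 0
L2[0][2] = 47
paddr = 47 * 16 + 7 = 759

Answer: 759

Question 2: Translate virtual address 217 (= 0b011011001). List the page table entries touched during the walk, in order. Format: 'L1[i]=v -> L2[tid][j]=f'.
vaddr = 217 = 0b011011001
Split: l1_idx=3, l2_idx=1, offset=9

Answer: L1[3]=1 -> L2[1][1]=15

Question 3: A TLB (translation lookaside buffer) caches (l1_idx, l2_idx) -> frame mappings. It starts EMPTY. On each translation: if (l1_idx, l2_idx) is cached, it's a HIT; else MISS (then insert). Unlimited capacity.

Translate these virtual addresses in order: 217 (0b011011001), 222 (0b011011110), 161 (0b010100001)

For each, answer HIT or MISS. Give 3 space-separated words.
Answer: MISS HIT MISS

Derivation:
vaddr=217: (3,1) not in TLB -> MISS, insert
vaddr=222: (3,1) in TLB -> HIT
vaddr=161: (2,2) not in TLB -> MISS, insert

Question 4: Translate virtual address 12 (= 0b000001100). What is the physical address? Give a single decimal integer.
Answer: 1100

Derivation:
vaddr = 12 = 0b000001100
Split: l1_idx=0, l2_idx=0, offset=12
L1[0] = 2
L2[2][0] = 68
paddr = 68 * 16 + 12 = 1100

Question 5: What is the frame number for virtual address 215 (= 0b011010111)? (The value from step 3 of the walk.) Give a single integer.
Answer: 15

Derivation:
vaddr = 215: l1_idx=3, l2_idx=1
L1[3] = 1; L2[1][1] = 15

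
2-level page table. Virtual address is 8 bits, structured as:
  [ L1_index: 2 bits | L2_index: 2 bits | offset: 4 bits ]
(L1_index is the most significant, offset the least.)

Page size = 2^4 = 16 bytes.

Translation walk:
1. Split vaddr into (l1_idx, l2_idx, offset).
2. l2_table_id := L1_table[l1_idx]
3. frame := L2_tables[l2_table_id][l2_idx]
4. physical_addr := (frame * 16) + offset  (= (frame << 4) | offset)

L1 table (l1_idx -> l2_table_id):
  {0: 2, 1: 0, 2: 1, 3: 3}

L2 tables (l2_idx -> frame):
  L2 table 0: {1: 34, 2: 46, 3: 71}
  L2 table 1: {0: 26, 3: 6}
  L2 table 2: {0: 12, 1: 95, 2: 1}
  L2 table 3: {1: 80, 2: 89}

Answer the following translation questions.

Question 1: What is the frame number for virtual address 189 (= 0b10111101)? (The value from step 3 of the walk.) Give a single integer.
Answer: 6

Derivation:
vaddr = 189: l1_idx=2, l2_idx=3
L1[2] = 1; L2[1][3] = 6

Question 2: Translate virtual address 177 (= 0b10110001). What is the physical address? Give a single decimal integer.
vaddr = 177 = 0b10110001
Split: l1_idx=2, l2_idx=3, offset=1
L1[2] = 1
L2[1][3] = 6
paddr = 6 * 16 + 1 = 97

Answer: 97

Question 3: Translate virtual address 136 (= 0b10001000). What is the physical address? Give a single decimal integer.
Answer: 424

Derivation:
vaddr = 136 = 0b10001000
Split: l1_idx=2, l2_idx=0, offset=8
L1[2] = 1
L2[1][0] = 26
paddr = 26 * 16 + 8 = 424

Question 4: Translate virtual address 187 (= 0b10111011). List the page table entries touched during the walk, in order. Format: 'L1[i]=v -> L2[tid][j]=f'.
vaddr = 187 = 0b10111011
Split: l1_idx=2, l2_idx=3, offset=11

Answer: L1[2]=1 -> L2[1][3]=6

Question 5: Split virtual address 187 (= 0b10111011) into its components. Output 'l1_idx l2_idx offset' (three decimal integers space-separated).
Answer: 2 3 11

Derivation:
vaddr = 187 = 0b10111011
  top 2 bits -> l1_idx = 2
  next 2 bits -> l2_idx = 3
  bottom 4 bits -> offset = 11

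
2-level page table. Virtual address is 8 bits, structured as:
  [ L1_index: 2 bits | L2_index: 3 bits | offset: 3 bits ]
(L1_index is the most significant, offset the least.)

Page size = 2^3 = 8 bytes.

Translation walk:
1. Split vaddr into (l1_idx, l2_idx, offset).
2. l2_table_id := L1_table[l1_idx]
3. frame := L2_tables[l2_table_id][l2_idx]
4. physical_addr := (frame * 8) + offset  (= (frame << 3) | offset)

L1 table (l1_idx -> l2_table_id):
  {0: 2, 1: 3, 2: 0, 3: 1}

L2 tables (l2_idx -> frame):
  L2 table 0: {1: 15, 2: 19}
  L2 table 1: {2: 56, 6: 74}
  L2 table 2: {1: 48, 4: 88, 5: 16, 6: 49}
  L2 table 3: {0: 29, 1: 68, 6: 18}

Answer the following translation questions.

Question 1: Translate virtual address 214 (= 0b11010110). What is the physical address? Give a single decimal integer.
Answer: 454

Derivation:
vaddr = 214 = 0b11010110
Split: l1_idx=3, l2_idx=2, offset=6
L1[3] = 1
L2[1][2] = 56
paddr = 56 * 8 + 6 = 454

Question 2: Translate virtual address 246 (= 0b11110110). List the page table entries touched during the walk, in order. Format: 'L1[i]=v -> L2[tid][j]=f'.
vaddr = 246 = 0b11110110
Split: l1_idx=3, l2_idx=6, offset=6

Answer: L1[3]=1 -> L2[1][6]=74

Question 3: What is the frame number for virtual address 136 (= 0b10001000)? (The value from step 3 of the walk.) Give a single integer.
vaddr = 136: l1_idx=2, l2_idx=1
L1[2] = 0; L2[0][1] = 15

Answer: 15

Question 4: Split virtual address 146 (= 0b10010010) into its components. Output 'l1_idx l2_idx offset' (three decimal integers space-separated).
vaddr = 146 = 0b10010010
  top 2 bits -> l1_idx = 2
  next 3 bits -> l2_idx = 2
  bottom 3 bits -> offset = 2

Answer: 2 2 2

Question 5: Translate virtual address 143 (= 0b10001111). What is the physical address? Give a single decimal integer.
Answer: 127

Derivation:
vaddr = 143 = 0b10001111
Split: l1_idx=2, l2_idx=1, offset=7
L1[2] = 0
L2[0][1] = 15
paddr = 15 * 8 + 7 = 127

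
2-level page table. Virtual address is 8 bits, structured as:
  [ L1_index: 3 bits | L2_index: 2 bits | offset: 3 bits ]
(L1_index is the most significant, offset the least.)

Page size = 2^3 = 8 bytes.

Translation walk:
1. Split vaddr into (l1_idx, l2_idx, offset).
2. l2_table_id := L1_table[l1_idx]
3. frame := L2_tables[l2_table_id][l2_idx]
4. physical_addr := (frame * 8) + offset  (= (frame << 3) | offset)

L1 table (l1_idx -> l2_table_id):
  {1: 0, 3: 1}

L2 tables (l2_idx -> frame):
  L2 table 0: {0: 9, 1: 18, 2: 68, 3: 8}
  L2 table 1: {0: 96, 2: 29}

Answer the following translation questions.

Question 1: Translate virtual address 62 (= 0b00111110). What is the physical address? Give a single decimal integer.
vaddr = 62 = 0b00111110
Split: l1_idx=1, l2_idx=3, offset=6
L1[1] = 0
L2[0][3] = 8
paddr = 8 * 8 + 6 = 70

Answer: 70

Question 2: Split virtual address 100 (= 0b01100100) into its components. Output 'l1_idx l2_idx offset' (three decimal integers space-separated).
vaddr = 100 = 0b01100100
  top 3 bits -> l1_idx = 3
  next 2 bits -> l2_idx = 0
  bottom 3 bits -> offset = 4

Answer: 3 0 4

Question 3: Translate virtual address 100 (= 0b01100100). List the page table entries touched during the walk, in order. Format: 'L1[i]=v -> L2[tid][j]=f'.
Answer: L1[3]=1 -> L2[1][0]=96

Derivation:
vaddr = 100 = 0b01100100
Split: l1_idx=3, l2_idx=0, offset=4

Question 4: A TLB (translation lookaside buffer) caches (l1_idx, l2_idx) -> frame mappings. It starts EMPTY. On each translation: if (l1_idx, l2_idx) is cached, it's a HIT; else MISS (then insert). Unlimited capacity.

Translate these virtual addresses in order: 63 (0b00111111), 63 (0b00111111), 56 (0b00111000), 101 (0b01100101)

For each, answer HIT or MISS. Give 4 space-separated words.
Answer: MISS HIT HIT MISS

Derivation:
vaddr=63: (1,3) not in TLB -> MISS, insert
vaddr=63: (1,3) in TLB -> HIT
vaddr=56: (1,3) in TLB -> HIT
vaddr=101: (3,0) not in TLB -> MISS, insert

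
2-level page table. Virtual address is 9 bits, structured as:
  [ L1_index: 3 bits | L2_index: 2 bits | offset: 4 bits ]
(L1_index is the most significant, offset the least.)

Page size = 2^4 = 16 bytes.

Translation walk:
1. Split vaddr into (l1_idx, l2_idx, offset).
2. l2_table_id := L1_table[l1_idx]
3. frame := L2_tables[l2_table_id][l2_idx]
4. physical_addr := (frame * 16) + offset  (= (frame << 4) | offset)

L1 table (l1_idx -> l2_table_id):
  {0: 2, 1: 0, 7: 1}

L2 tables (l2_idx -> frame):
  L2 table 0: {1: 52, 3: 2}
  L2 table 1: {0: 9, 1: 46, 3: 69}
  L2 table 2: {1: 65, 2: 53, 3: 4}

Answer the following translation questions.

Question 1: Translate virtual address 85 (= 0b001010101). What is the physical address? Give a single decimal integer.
Answer: 837

Derivation:
vaddr = 85 = 0b001010101
Split: l1_idx=1, l2_idx=1, offset=5
L1[1] = 0
L2[0][1] = 52
paddr = 52 * 16 + 5 = 837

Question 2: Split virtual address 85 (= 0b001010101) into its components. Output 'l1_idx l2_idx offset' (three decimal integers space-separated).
Answer: 1 1 5

Derivation:
vaddr = 85 = 0b001010101
  top 3 bits -> l1_idx = 1
  next 2 bits -> l2_idx = 1
  bottom 4 bits -> offset = 5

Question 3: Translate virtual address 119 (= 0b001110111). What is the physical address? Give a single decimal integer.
Answer: 39

Derivation:
vaddr = 119 = 0b001110111
Split: l1_idx=1, l2_idx=3, offset=7
L1[1] = 0
L2[0][3] = 2
paddr = 2 * 16 + 7 = 39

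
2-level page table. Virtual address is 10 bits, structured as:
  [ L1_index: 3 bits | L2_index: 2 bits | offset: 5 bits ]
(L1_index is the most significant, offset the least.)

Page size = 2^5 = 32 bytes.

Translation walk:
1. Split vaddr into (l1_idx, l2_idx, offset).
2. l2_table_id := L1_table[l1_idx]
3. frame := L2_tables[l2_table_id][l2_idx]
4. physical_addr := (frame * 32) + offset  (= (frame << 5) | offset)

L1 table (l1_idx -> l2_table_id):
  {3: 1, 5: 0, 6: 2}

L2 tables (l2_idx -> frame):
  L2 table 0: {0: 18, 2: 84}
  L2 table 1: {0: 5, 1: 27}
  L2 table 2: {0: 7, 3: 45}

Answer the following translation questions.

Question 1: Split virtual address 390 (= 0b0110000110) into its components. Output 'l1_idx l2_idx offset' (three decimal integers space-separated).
vaddr = 390 = 0b0110000110
  top 3 bits -> l1_idx = 3
  next 2 bits -> l2_idx = 0
  bottom 5 bits -> offset = 6

Answer: 3 0 6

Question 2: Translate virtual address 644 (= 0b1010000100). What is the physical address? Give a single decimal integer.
vaddr = 644 = 0b1010000100
Split: l1_idx=5, l2_idx=0, offset=4
L1[5] = 0
L2[0][0] = 18
paddr = 18 * 32 + 4 = 580

Answer: 580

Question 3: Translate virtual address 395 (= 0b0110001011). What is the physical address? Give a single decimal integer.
vaddr = 395 = 0b0110001011
Split: l1_idx=3, l2_idx=0, offset=11
L1[3] = 1
L2[1][0] = 5
paddr = 5 * 32 + 11 = 171

Answer: 171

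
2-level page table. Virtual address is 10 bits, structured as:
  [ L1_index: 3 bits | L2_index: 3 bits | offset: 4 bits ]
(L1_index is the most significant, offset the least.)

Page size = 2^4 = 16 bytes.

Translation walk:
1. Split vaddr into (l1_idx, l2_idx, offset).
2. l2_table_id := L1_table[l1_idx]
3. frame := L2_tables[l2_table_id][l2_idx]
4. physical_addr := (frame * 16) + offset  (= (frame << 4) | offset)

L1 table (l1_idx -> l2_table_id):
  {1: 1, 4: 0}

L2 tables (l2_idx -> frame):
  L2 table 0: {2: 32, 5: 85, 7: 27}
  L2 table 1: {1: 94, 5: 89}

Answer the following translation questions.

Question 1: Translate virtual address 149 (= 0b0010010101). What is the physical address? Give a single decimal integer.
vaddr = 149 = 0b0010010101
Split: l1_idx=1, l2_idx=1, offset=5
L1[1] = 1
L2[1][1] = 94
paddr = 94 * 16 + 5 = 1509

Answer: 1509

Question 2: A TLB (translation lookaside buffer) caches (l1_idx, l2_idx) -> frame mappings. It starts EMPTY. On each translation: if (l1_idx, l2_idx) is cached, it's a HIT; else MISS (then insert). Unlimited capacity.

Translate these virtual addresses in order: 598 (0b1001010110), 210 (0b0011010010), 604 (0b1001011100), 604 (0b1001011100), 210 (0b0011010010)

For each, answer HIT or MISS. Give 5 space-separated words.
Answer: MISS MISS HIT HIT HIT

Derivation:
vaddr=598: (4,5) not in TLB -> MISS, insert
vaddr=210: (1,5) not in TLB -> MISS, insert
vaddr=604: (4,5) in TLB -> HIT
vaddr=604: (4,5) in TLB -> HIT
vaddr=210: (1,5) in TLB -> HIT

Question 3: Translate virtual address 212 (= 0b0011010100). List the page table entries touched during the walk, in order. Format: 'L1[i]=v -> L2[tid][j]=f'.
vaddr = 212 = 0b0011010100
Split: l1_idx=1, l2_idx=5, offset=4

Answer: L1[1]=1 -> L2[1][5]=89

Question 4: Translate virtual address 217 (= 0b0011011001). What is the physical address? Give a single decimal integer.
vaddr = 217 = 0b0011011001
Split: l1_idx=1, l2_idx=5, offset=9
L1[1] = 1
L2[1][5] = 89
paddr = 89 * 16 + 9 = 1433

Answer: 1433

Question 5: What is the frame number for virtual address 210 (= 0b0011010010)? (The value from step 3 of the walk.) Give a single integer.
vaddr = 210: l1_idx=1, l2_idx=5
L1[1] = 1; L2[1][5] = 89

Answer: 89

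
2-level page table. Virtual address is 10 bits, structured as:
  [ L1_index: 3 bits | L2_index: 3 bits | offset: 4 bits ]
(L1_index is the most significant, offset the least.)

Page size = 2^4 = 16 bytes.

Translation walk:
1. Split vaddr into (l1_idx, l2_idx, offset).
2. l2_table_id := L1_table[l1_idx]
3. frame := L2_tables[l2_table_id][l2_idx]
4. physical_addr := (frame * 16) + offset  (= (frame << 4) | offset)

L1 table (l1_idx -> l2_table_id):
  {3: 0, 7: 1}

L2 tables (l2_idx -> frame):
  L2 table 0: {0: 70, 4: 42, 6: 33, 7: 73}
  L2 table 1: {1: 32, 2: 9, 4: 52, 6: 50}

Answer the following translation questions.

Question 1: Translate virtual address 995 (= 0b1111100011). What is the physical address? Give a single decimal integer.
Answer: 803

Derivation:
vaddr = 995 = 0b1111100011
Split: l1_idx=7, l2_idx=6, offset=3
L1[7] = 1
L2[1][6] = 50
paddr = 50 * 16 + 3 = 803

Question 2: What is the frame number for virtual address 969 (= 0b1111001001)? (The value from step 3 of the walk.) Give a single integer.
Answer: 52

Derivation:
vaddr = 969: l1_idx=7, l2_idx=4
L1[7] = 1; L2[1][4] = 52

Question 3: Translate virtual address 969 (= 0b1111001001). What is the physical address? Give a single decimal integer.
Answer: 841

Derivation:
vaddr = 969 = 0b1111001001
Split: l1_idx=7, l2_idx=4, offset=9
L1[7] = 1
L2[1][4] = 52
paddr = 52 * 16 + 9 = 841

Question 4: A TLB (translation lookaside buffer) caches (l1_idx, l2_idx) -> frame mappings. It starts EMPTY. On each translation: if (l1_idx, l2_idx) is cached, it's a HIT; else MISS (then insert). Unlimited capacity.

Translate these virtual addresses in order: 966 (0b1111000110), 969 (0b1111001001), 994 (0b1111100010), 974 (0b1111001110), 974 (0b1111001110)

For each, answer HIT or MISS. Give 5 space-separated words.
vaddr=966: (7,4) not in TLB -> MISS, insert
vaddr=969: (7,4) in TLB -> HIT
vaddr=994: (7,6) not in TLB -> MISS, insert
vaddr=974: (7,4) in TLB -> HIT
vaddr=974: (7,4) in TLB -> HIT

Answer: MISS HIT MISS HIT HIT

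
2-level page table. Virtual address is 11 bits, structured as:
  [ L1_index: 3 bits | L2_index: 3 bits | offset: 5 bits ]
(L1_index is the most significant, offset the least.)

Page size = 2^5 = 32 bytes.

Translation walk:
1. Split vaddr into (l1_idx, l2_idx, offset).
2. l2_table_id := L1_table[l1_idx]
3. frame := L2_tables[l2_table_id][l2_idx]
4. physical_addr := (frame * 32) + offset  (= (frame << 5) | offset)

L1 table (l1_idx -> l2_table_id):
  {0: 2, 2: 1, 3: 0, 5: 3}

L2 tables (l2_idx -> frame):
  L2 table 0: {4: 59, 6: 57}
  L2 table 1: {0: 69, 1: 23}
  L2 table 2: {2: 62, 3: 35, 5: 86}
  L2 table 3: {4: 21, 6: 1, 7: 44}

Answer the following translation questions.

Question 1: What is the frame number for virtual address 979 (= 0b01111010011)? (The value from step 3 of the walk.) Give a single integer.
Answer: 57

Derivation:
vaddr = 979: l1_idx=3, l2_idx=6
L1[3] = 0; L2[0][6] = 57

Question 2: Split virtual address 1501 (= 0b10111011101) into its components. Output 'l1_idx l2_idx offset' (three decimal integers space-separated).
vaddr = 1501 = 0b10111011101
  top 3 bits -> l1_idx = 5
  next 3 bits -> l2_idx = 6
  bottom 5 bits -> offset = 29

Answer: 5 6 29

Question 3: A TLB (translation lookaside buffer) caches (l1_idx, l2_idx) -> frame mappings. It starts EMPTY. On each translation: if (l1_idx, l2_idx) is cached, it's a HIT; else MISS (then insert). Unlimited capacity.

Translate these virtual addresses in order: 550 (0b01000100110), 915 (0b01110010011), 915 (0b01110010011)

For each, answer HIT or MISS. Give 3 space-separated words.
vaddr=550: (2,1) not in TLB -> MISS, insert
vaddr=915: (3,4) not in TLB -> MISS, insert
vaddr=915: (3,4) in TLB -> HIT

Answer: MISS MISS HIT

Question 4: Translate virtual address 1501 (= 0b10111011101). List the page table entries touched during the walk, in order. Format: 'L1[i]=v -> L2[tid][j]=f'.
vaddr = 1501 = 0b10111011101
Split: l1_idx=5, l2_idx=6, offset=29

Answer: L1[5]=3 -> L2[3][6]=1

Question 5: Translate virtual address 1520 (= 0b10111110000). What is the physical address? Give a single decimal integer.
Answer: 1424

Derivation:
vaddr = 1520 = 0b10111110000
Split: l1_idx=5, l2_idx=7, offset=16
L1[5] = 3
L2[3][7] = 44
paddr = 44 * 32 + 16 = 1424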